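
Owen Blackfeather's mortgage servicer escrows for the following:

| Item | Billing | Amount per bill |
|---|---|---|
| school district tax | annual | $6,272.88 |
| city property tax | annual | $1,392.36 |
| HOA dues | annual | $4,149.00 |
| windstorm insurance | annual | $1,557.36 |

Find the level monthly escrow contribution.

$1,114.30

School district tax: $6,272.88 per year
City property tax: $1,392.36 per year
HOA dues: $4,149.00 per year
Windstorm insurance: $1,557.36 per year
Total per year = $6,272.88 + $1,392.36 + $4,149.00 + $1,557.36 = $13,371.60
Per month = $13,371.60 / 12 = $1,114.30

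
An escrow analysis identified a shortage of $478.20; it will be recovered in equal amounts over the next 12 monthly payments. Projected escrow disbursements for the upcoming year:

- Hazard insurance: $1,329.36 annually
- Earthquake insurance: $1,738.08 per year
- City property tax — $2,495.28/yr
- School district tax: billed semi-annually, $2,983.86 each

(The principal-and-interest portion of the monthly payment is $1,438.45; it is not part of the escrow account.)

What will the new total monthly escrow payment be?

$1,000.72

Hazard insurance = $1,329.36/yr
Earthquake insurance = $1,738.08/yr
City property tax = $2,495.28/yr
School district tax = $2,983.86 × 2 = $5,967.72/yr
Total per year = $1,329.36 + $1,738.08 + $2,495.28 + $5,967.72 = $11,530.44
Monthly escrow = $11,530.44 / 12 = $960.87
Shortage per month = $478.20 / 12 = $39.85
Adjusted monthly = $960.87 + $39.85 = $1,000.72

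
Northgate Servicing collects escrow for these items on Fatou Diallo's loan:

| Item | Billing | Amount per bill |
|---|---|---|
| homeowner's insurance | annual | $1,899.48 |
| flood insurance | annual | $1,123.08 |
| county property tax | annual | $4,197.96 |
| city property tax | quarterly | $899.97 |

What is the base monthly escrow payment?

Homeowner's insurance = $1,899.48/yr
Flood insurance = $1,123.08/yr
County property tax = $4,197.96/yr
City property tax = $899.97 × 4 = $3,599.88/yr
Yearly total = $1,899.48 + $1,123.08 + $4,197.96 + $3,599.88 = $10,820.40
Base monthly escrow = $10,820.40 ÷ 12 = $901.70

$901.70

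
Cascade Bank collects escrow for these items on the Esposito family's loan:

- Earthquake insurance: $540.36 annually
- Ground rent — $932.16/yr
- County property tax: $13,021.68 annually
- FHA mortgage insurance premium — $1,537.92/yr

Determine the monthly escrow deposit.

Earthquake insurance: $540.36
Ground rent: $932.16
County property tax: $13,021.68
FHA mortgage insurance premium: $1,537.92
Total annual escrow = $16,032.12
Monthly escrow = $16,032.12 ÷ 12 = $1,336.01

$1,336.01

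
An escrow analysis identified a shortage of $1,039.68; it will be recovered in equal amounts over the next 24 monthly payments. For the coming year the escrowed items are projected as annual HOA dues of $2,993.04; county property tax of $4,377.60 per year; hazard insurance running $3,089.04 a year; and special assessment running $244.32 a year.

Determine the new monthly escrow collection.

$935.32

HOA dues — $2,993.04
County property tax — $4,377.60
Hazard insurance — $3,089.04
Special assessment — $244.32
Yearly total = $2,993.04 + $4,377.60 + $3,089.04 + $244.32 = $10,704.00
Monthly = $10,704.00 ÷ 12 = $892.00
Shortage per month = $1,039.68 ÷ 24 = $43.32
Adjusted monthly = $892.00 + $43.32 = $935.32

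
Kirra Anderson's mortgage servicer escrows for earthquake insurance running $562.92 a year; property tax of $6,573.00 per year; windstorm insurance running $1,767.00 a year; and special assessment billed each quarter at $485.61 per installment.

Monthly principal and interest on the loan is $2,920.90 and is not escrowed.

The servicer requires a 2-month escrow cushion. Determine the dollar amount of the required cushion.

$1,807.56

Earthquake insurance — $562.92/yr
Property tax — $6,573.00/yr
Windstorm insurance — $1,767.00/yr
Special assessment — $485.61 × 4 = $1,942.44/yr
Combined annual = $10,845.36
Monthly = $10,845.36 ÷ 12 = $903.78
Reserve = 2 × $903.78 = $1,807.56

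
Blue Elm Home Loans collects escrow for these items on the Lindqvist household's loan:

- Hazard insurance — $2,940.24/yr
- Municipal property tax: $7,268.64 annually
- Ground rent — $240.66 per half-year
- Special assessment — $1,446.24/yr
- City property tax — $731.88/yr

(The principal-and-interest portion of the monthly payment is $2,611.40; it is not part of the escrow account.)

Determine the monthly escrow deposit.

Hazard insurance: $2,940.24 annually
Municipal property tax: $7,268.64 annually
Ground rent: $240.66 × 2 = $481.32 annually
Special assessment: $1,446.24 annually
City property tax: $731.88 annually
Combined annual = $12,868.32
Base monthly escrow = $12,868.32 / 12 = $1,072.36

$1,072.36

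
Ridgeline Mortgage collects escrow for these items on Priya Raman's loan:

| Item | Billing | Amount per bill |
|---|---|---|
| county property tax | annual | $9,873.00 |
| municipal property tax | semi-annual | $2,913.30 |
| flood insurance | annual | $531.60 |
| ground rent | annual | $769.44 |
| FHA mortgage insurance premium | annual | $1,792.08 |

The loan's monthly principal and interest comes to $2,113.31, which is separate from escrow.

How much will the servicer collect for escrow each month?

County property tax = $9,873.00/yr
Municipal property tax = $2,913.30 × 2 = $5,826.60/yr
Flood insurance = $531.60/yr
Ground rent = $769.44/yr
FHA mortgage insurance premium = $1,792.08/yr
Combined annual = $9,873.00 + $5,826.60 + $531.60 + $769.44 + $1,792.08 = $18,792.72
Monthly escrow = $18,792.72 / 12 = $1,566.06

$1,566.06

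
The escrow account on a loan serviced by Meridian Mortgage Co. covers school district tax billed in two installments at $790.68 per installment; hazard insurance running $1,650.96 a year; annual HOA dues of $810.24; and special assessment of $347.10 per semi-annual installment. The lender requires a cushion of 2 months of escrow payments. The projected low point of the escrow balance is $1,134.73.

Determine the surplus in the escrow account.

School district tax: $790.68 × 2 = $1,581.36 per year
Hazard insurance: $1,650.96 per year
HOA dues: $810.24 per year
Special assessment: $347.10 × 2 = $694.20 per year
Combined annual = $4,736.76
Base monthly escrow = $4,736.76 / 12 = $394.73
Required cushion = 2 × $394.73 = $789.46
Excess over cushion: $1,134.73 − $789.46 = $345.27

$345.27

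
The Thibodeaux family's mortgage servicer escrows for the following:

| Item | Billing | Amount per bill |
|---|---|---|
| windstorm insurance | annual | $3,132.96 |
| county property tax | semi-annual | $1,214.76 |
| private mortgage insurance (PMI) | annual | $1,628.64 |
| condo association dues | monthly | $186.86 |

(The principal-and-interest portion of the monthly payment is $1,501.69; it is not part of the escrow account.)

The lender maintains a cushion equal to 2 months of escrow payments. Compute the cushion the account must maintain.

$1,572.24

Windstorm insurance: $3,132.96 per year
County property tax: $1,214.76 × 2 = $2,429.52 per year
Private mortgage insurance (PMI): $1,628.64 per year
Condo association dues: $186.86 × 12 = $2,242.32 per year
Total annual escrow = $3,132.96 + $2,429.52 + $1,628.64 + $2,242.32 = $9,433.44
Monthly escrow = $9,433.44 / 12 = $786.12
Reserve = 2 × $786.12 = $1,572.24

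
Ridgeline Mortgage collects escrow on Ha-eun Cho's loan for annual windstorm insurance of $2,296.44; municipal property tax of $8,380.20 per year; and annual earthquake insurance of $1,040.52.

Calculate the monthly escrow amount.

$976.43

Windstorm insurance = $2,296.44 per year
Municipal property tax = $8,380.20 per year
Earthquake insurance = $1,040.52 per year
Annual escrow total = $2,296.44 + $8,380.20 + $1,040.52 = $11,717.16
Base monthly escrow = $11,717.16 / 12 = $976.43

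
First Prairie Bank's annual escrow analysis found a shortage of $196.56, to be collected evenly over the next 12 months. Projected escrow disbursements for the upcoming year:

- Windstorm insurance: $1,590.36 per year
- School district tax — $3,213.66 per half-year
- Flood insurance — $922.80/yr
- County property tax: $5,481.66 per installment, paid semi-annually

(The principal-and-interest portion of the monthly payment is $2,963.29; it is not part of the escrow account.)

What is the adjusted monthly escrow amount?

$1,675.03

Windstorm insurance = $1,590.36 annually
School district tax = $3,213.66 × 2 = $6,427.32 annually
Flood insurance = $922.80 annually
County property tax = $5,481.66 × 2 = $10,963.32 annually
Total annual escrow = $1,590.36 + $6,427.32 + $922.80 + $10,963.32 = $19,903.80
Monthly escrow = $19,903.80 / 12 = $1,658.65
Shortage spread = $196.56 / 12 = $16.38/mo
New monthly escrow = $1,658.65 + $16.38 = $1,675.03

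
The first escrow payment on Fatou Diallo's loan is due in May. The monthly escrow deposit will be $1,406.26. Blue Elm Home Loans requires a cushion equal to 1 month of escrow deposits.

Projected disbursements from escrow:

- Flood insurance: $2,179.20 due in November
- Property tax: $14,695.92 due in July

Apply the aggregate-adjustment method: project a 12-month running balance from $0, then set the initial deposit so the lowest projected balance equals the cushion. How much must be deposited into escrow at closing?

$11,883.40

Cushion = 1 × $1,406.26 = $1,406.26
Trial balance (start $0, +$1,406.26 each month, − disbursements):
  May: +$1,406.26 → $1,406.26
  Jun: +$1,406.26 → $2,812.52
  Jul: +$1,406.26 − $14,695.92 → -$10,477.14
  Aug: +$1,406.26 → -$9,070.88
  Sep: +$1,406.26 → -$7,664.62
  Oct: +$1,406.26 → -$6,258.36
  Nov: +$1,406.26 − $2,179.20 → -$7,031.30
  Dec: +$1,406.26 → -$5,625.04
  Jan: +$1,406.26 → -$4,218.78
  Feb: +$1,406.26 → -$2,812.52
  Mar: +$1,406.26 → -$1,406.26
  Apr: +$1,406.26 → $0.00
Lowest trial balance = -$10,477.14 (Jul)
Initial deposit = cushion − low point = $1,406.26 − (-$10,477.14) = $11,883.40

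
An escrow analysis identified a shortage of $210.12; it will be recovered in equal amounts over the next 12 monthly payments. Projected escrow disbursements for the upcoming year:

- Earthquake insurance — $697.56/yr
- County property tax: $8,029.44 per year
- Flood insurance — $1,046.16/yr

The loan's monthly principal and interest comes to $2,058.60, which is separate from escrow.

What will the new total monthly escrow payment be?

Earthquake insurance — $697.56 annually
County property tax — $8,029.44 annually
Flood insurance — $1,046.16 annually
Total per year = $697.56 + $8,029.44 + $1,046.16 = $9,773.16
Per month = $9,773.16 ÷ 12 = $814.43
Shortage per month = $210.12 / 12 = $17.51
Adjusted monthly = $814.43 + $17.51 = $831.94

$831.94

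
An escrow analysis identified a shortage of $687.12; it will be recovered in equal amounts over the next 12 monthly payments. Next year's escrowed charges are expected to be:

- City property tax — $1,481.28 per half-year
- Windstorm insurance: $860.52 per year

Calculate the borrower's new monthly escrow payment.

$375.85

City property tax = $1,481.28 × 2 = $2,962.56 annually
Windstorm insurance = $860.52 annually
Total per year = $2,962.56 + $860.52 = $3,823.08
Per month = $3,823.08 / 12 = $318.59
Shortage spread = $687.12 ÷ 12 = $57.26/mo
New monthly escrow = $318.59 + $57.26 = $375.85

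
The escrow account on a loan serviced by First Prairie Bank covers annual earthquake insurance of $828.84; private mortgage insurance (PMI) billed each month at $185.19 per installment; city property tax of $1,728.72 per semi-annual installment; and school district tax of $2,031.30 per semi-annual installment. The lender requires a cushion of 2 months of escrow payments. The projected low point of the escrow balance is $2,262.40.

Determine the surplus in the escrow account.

Earthquake insurance: $828.84/yr
Private mortgage insurance (PMI): $185.19 × 12 = $2,222.28/yr
City property tax: $1,728.72 × 2 = $3,457.44/yr
School district tax: $2,031.30 × 2 = $4,062.60/yr
Total per year = $10,571.16
Base monthly escrow = $10,571.16 ÷ 12 = $880.93
Required cushion = 2 × $880.93 = $1,761.86
Excess over cushion: $2,262.40 − $1,761.86 = $500.54

$500.54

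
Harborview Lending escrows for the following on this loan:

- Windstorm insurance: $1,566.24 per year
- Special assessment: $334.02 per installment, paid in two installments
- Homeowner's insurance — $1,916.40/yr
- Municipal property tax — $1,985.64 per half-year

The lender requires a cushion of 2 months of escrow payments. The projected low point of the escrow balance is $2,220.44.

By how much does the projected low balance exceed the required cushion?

Windstorm insurance — $1,566.24/yr
Special assessment — $334.02 × 2 = $668.04/yr
Homeowner's insurance — $1,916.40/yr
Municipal property tax — $1,985.64 × 2 = $3,971.28/yr
Combined annual = $1,566.24 + $668.04 + $1,916.40 + $3,971.28 = $8,121.96
Monthly = $8,121.96 ÷ 12 = $676.83
Cushion = 2 × $676.83 = $1,353.66
Surplus = $2,220.44 − $1,353.66 = $866.78

$866.78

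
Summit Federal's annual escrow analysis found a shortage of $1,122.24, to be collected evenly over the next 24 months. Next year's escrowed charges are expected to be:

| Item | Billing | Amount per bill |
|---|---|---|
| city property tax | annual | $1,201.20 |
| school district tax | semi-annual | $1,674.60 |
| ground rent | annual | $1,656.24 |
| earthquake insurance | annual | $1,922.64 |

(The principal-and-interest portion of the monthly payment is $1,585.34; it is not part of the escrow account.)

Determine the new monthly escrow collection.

$724.20

City property tax = $1,201.20 annually
School district tax = $1,674.60 × 2 = $3,349.20 annually
Ground rent = $1,656.24 annually
Earthquake insurance = $1,922.64 annually
Combined annual = $8,129.28
Per month = $8,129.28 ÷ 12 = $677.44
Shortage spread = $1,122.24 ÷ 24 = $46.76/mo
New monthly escrow = $677.44 + $46.76 = $724.20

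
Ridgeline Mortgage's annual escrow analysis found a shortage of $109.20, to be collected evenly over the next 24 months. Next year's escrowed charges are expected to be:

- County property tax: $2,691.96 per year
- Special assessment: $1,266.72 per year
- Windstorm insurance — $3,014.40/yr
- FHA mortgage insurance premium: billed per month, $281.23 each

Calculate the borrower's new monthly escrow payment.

$866.87

County property tax = $2,691.96 per year
Special assessment = $1,266.72 per year
Windstorm insurance = $3,014.40 per year
FHA mortgage insurance premium = $281.23 × 12 = $3,374.76 per year
Total annual escrow = $2,691.96 + $1,266.72 + $3,014.40 + $3,374.76 = $10,347.84
Base monthly escrow = $10,347.84 ÷ 12 = $862.32
Shortage spread = $109.20 ÷ 24 = $4.55/mo
New monthly escrow = $862.32 + $4.55 = $866.87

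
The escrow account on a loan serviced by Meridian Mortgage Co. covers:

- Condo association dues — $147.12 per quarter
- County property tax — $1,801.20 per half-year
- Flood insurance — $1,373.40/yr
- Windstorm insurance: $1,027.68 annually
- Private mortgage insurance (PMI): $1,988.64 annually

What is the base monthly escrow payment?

$715.05

Condo association dues — $147.12 × 4 = $588.48/yr
County property tax — $1,801.20 × 2 = $3,602.40/yr
Flood insurance — $1,373.40/yr
Windstorm insurance — $1,027.68/yr
Private mortgage insurance (PMI) — $1,988.64/yr
Annual escrow total = $588.48 + $3,602.40 + $1,373.40 + $1,027.68 + $1,988.64 = $8,580.60
Base monthly escrow = $8,580.60 ÷ 12 = $715.05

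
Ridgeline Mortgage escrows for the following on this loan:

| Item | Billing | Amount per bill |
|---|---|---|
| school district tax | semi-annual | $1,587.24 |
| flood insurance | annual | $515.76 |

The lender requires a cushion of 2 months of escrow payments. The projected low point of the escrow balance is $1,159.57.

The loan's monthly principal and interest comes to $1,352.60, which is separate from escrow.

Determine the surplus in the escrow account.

School district tax — $1,587.24 × 2 = $3,174.48/yr
Flood insurance — $515.76/yr
Total annual escrow = $3,174.48 + $515.76 = $3,690.24
Per month = $3,690.24 ÷ 12 = $307.52
Cushion = 2 × $307.52 = $615.04
Excess over cushion: $1,159.57 − $615.04 = $544.53

$544.53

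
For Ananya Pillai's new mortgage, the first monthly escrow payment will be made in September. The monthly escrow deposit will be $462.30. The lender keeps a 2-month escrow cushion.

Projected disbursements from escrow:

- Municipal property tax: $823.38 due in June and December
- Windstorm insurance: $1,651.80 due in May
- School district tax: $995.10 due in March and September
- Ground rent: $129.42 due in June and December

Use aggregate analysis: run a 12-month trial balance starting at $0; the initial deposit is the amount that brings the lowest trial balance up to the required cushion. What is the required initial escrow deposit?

$1,849.20

Cushion = 2 × $462.30 = $924.60
Trial balance (start $0, +$462.30 each month, − disbursements):
  Sep: +$462.30 − $995.10 → -$532.80
  Oct: +$462.30 → -$70.50
  Nov: +$462.30 → $391.80
  Dec: +$462.30 − $952.80 → -$98.70
  Jan: +$462.30 → $363.60
  Feb: +$462.30 → $825.90
  Mar: +$462.30 − $995.10 → $293.10
  Apr: +$462.30 → $755.40
  May: +$462.30 − $1,651.80 → -$434.10
  Jun: +$462.30 − $952.80 → -$924.60
  Jul: +$462.30 → -$462.30
  Aug: +$462.30 → $0.00
Lowest trial balance = -$924.60 (Jun)
Initial deposit = cushion − low point = $924.60 − (-$924.60) = $1,849.20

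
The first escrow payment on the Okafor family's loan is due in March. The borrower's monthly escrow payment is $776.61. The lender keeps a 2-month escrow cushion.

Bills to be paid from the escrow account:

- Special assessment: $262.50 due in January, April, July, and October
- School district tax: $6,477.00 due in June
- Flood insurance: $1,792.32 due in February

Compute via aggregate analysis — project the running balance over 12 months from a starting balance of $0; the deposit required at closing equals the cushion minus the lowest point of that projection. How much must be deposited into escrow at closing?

$5,186.28

Cushion = 2 × $776.61 = $1,553.22
Trial balance (start $0, +$776.61 each month, − disbursements):
  Mar: +$776.61 → $776.61
  Apr: +$776.61 − $262.50 → $1,290.72
  May: +$776.61 → $2,067.33
  Jun: +$776.61 − $6,477.00 → -$3,633.06
  Jul: +$776.61 − $262.50 → -$3,118.95
  Aug: +$776.61 → -$2,342.34
  Sep: +$776.61 → -$1,565.73
  Oct: +$776.61 − $262.50 → -$1,051.62
  Nov: +$776.61 → -$275.01
  Dec: +$776.61 → $501.60
  Jan: +$776.61 − $262.50 → $1,015.71
  Feb: +$776.61 − $1,792.32 → $0.00
Lowest trial balance = -$3,633.06 (Jun)
Initial deposit = cushion − low point = $1,553.22 − (-$3,633.06) = $5,186.28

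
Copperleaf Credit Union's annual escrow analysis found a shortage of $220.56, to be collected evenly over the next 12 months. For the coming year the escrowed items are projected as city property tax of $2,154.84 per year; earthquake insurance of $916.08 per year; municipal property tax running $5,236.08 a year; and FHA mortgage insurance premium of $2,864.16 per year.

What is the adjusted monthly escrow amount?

City property tax = $2,154.84 per year
Earthquake insurance = $916.08 per year
Municipal property tax = $5,236.08 per year
FHA mortgage insurance premium = $2,864.16 per year
Yearly total = $11,171.16
Monthly escrow = $11,171.16 ÷ 12 = $930.93
Shortage per month = $220.56 / 12 = $18.38
New monthly escrow = $930.93 + $18.38 = $949.31

$949.31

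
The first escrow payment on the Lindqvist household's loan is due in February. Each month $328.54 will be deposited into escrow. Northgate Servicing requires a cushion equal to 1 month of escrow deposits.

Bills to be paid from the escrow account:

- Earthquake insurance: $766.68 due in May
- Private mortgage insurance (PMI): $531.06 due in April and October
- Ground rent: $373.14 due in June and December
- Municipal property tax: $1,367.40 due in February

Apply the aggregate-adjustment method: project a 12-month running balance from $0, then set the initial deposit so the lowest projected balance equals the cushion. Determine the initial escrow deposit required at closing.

Cushion = 1 × $328.54 = $328.54
Trial balance (start $0, +$328.54 each month, − disbursements):
  Feb: +$328.54 − $1,367.40 → -$1,038.86
  Mar: +$328.54 → -$710.32
  Apr: +$328.54 − $531.06 → -$912.84
  May: +$328.54 − $766.68 → -$1,350.98
  Jun: +$328.54 − $373.14 → -$1,395.58
  Jul: +$328.54 → -$1,067.04
  Aug: +$328.54 → -$738.50
  Sep: +$328.54 → -$409.96
  Oct: +$328.54 − $531.06 → -$612.48
  Nov: +$328.54 → -$283.94
  Dec: +$328.54 − $373.14 → -$328.54
  Jan: +$328.54 → $0.00
Lowest trial balance = -$1,395.58 (Jun)
Initial deposit = cushion − low point = $328.54 − (-$1,395.58) = $1,724.12

$1,724.12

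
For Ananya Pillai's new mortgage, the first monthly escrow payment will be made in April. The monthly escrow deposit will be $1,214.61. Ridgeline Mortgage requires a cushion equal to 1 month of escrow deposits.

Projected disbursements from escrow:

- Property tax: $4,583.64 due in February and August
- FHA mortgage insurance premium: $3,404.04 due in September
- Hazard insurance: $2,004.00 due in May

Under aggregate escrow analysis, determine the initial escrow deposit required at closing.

Cushion = 1 × $1,214.61 = $1,214.61
Trial balance (start $0, +$1,214.61 each month, − disbursements):
  Apr: +$1,214.61 → $1,214.61
  May: +$1,214.61 − $2,004.00 → $425.22
  Jun: +$1,214.61 → $1,639.83
  Jul: +$1,214.61 → $2,854.44
  Aug: +$1,214.61 − $4,583.64 → -$514.59
  Sep: +$1,214.61 − $3,404.04 → -$2,704.02
  Oct: +$1,214.61 → -$1,489.41
  Nov: +$1,214.61 → -$274.80
  Dec: +$1,214.61 → $939.81
  Jan: +$1,214.61 → $2,154.42
  Feb: +$1,214.61 − $4,583.64 → -$1,214.61
  Mar: +$1,214.61 → $0.00
Lowest trial balance = -$2,704.02 (Sep)
Initial deposit = cushion − low point = $1,214.61 − (-$2,704.02) = $3,918.63

$3,918.63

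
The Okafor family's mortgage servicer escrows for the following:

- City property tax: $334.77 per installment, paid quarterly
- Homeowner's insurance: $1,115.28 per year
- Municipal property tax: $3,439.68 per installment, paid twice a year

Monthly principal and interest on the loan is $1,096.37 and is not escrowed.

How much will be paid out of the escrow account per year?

$9,333.72

City property tax = $334.77 × 4 = $1,339.08 annually
Homeowner's insurance = $1,115.28 annually
Municipal property tax = $3,439.68 × 2 = $6,879.36 annually
Combined annual = $1,339.08 + $1,115.28 + $6,879.36 = $9,333.72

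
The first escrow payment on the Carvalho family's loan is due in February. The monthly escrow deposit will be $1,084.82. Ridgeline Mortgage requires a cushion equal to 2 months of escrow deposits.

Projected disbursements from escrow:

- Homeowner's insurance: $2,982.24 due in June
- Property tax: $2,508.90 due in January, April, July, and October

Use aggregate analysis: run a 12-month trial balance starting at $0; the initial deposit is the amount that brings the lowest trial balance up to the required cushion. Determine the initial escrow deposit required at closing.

$3,660.76

Cushion = 2 × $1,084.82 = $2,169.64
Trial balance (start $0, +$1,084.82 each month, − disbursements):
  Feb: +$1,084.82 → $1,084.82
  Mar: +$1,084.82 → $2,169.64
  Apr: +$1,084.82 − $2,508.90 → $745.56
  May: +$1,084.82 → $1,830.38
  Jun: +$1,084.82 − $2,982.24 → -$67.04
  Jul: +$1,084.82 − $2,508.90 → -$1,491.12
  Aug: +$1,084.82 → -$406.30
  Sep: +$1,084.82 → $678.52
  Oct: +$1,084.82 − $2,508.90 → -$745.56
  Nov: +$1,084.82 → $339.26
  Dec: +$1,084.82 → $1,424.08
  Jan: +$1,084.82 − $2,508.90 → $0.00
Lowest trial balance = -$1,491.12 (Jul)
Initial deposit = cushion − low point = $2,169.64 − (-$1,491.12) = $3,660.76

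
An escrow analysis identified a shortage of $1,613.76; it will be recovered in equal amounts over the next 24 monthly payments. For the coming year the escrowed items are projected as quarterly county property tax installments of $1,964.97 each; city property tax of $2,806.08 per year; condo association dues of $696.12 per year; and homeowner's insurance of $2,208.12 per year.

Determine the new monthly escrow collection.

$1,198.09

County property tax = $1,964.97 × 4 = $7,859.88/yr
City property tax = $2,806.08/yr
Condo association dues = $696.12/yr
Homeowner's insurance = $2,208.12/yr
Yearly total = $7,859.88 + $2,806.08 + $696.12 + $2,208.12 = $13,570.20
Base monthly escrow = $13,570.20 / 12 = $1,130.85
Monthly shortage recovery: $1,613.76 / 24 = $67.24
New monthly escrow = $1,130.85 + $67.24 = $1,198.09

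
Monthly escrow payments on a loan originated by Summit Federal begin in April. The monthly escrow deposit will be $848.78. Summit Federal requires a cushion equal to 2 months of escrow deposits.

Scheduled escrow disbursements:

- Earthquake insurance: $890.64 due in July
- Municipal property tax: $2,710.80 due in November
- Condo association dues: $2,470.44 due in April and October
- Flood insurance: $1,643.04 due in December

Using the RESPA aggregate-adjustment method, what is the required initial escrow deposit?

$4,243.90

Cushion = 2 × $848.78 = $1,697.56
Trial balance (start $0, +$848.78 each month, − disbursements):
  Apr: +$848.78 − $2,470.44 → -$1,621.66
  May: +$848.78 → -$772.88
  Jun: +$848.78 → $75.90
  Jul: +$848.78 − $890.64 → $34.04
  Aug: +$848.78 → $882.82
  Sep: +$848.78 → $1,731.60
  Oct: +$848.78 − $2,470.44 → $109.94
  Nov: +$848.78 − $2,710.80 → -$1,752.08
  Dec: +$848.78 − $1,643.04 → -$2,546.34
  Jan: +$848.78 → -$1,697.56
  Feb: +$848.78 → -$848.78
  Mar: +$848.78 → $0.00
Lowest trial balance = -$2,546.34 (Dec)
Initial deposit = cushion − low point = $1,697.56 − (-$2,546.34) = $4,243.90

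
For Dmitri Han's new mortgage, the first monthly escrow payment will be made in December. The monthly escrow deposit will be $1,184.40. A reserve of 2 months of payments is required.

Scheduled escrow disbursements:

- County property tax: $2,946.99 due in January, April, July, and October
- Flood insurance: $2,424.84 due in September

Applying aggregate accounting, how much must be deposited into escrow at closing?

$3,553.20

Cushion = 2 × $1,184.40 = $2,368.80
Trial balance (start $0, +$1,184.40 each month, − disbursements):
  Dec: +$1,184.40 → $1,184.40
  Jan: +$1,184.40 − $2,946.99 → -$578.19
  Feb: +$1,184.40 → $606.21
  Mar: +$1,184.40 → $1,790.61
  Apr: +$1,184.40 − $2,946.99 → $28.02
  May: +$1,184.40 → $1,212.42
  Jun: +$1,184.40 → $2,396.82
  Jul: +$1,184.40 − $2,946.99 → $634.23
  Aug: +$1,184.40 → $1,818.63
  Sep: +$1,184.40 − $2,424.84 → $578.19
  Oct: +$1,184.40 − $2,946.99 → -$1,184.40
  Nov: +$1,184.40 → $0.00
Lowest trial balance = -$1,184.40 (Oct)
Initial deposit = cushion − low point = $2,368.80 − (-$1,184.40) = $3,553.20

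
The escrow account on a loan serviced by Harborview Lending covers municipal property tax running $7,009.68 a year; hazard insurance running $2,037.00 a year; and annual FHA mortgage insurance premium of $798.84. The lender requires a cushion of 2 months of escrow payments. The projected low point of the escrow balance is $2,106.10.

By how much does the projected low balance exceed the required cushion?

Municipal property tax: $7,009.68 annually
Hazard insurance: $2,037.00 annually
FHA mortgage insurance premium: $798.84 annually
Yearly total = $7,009.68 + $2,037.00 + $798.84 = $9,845.52
Monthly escrow = $9,845.52 / 12 = $820.46
Required reserve = 2 × $820.46 = $1,640.92
Excess over cushion: $2,106.10 − $1,640.92 = $465.18

$465.18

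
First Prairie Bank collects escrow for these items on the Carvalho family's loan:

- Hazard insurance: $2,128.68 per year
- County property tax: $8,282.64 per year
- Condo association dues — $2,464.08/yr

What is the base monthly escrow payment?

$1,072.95

Hazard insurance = $2,128.68/yr
County property tax = $8,282.64/yr
Condo association dues = $2,464.08/yr
Yearly total = $2,128.68 + $8,282.64 + $2,464.08 = $12,875.40
Per month = $12,875.40 ÷ 12 = $1,072.95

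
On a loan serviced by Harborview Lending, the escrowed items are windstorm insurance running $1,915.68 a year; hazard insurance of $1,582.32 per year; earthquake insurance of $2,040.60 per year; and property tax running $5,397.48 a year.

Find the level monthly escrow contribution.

Windstorm insurance: $1,915.68/yr
Hazard insurance: $1,582.32/yr
Earthquake insurance: $2,040.60/yr
Property tax: $5,397.48/yr
Combined annual = $10,936.08
Base monthly escrow = $10,936.08 / 12 = $911.34

$911.34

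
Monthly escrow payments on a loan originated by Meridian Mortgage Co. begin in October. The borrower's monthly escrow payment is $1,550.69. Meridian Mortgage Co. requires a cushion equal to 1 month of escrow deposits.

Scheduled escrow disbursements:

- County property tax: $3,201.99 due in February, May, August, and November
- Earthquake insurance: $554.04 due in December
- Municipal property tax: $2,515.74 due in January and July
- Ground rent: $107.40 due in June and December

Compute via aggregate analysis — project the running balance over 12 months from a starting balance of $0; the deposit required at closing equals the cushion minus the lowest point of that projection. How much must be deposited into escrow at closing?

Cushion = 1 × $1,550.69 = $1,550.69
Trial balance (start $0, +$1,550.69 each month, − disbursements):
  Oct: +$1,550.69 → $1,550.69
  Nov: +$1,550.69 − $3,201.99 → -$100.61
  Dec: +$1,550.69 − $661.44 → $788.64
  Jan: +$1,550.69 − $2,515.74 → -$176.41
  Feb: +$1,550.69 − $3,201.99 → -$1,827.71
  Mar: +$1,550.69 → -$277.02
  Apr: +$1,550.69 → $1,273.67
  May: +$1,550.69 − $3,201.99 → -$377.63
  Jun: +$1,550.69 − $107.40 → $1,065.66
  Jul: +$1,550.69 − $2,515.74 → $100.61
  Aug: +$1,550.69 − $3,201.99 → -$1,550.69
  Sep: +$1,550.69 → $0.00
Lowest trial balance = -$1,827.71 (Feb)
Initial deposit = cushion − low point = $1,550.69 − (-$1,827.71) = $3,378.40

$3,378.40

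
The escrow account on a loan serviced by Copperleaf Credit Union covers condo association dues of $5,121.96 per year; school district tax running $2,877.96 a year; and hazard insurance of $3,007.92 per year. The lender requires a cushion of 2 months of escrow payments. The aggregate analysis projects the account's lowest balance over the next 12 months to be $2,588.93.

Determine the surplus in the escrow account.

Condo association dues = $5,121.96 per year
School district tax = $2,877.96 per year
Hazard insurance = $3,007.92 per year
Yearly total = $5,121.96 + $2,877.96 + $3,007.92 = $11,007.84
Base monthly escrow = $11,007.84 ÷ 12 = $917.32
Required reserve = 2 × $917.32 = $1,834.64
Surplus = $2,588.93 − $1,834.64 = $754.29

$754.29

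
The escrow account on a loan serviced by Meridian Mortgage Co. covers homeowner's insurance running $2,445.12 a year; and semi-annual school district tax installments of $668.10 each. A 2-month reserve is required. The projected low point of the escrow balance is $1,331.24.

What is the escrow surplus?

Homeowner's insurance = $2,445.12 annually
School district tax = $668.10 × 2 = $1,336.20 annually
Total per year = $2,445.12 + $1,336.20 = $3,781.32
Monthly = $3,781.32 / 12 = $315.11
Cushion = 2 × $315.11 = $630.22
Surplus = $1,331.24 − $630.22 = $701.02

$701.02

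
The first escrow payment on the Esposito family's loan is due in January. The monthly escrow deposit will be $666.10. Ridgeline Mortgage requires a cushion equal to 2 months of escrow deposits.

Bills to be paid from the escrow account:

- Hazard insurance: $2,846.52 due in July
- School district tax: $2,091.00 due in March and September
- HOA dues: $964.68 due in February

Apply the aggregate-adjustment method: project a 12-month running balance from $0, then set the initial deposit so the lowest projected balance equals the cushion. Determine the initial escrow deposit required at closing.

$3,330.50

Cushion = 2 × $666.10 = $1,332.20
Trial balance (start $0, +$666.10 each month, − disbursements):
  Jan: +$666.10 → $666.10
  Feb: +$666.10 − $964.68 → $367.52
  Mar: +$666.10 − $2,091.00 → -$1,057.38
  Apr: +$666.10 → -$391.28
  May: +$666.10 → $274.82
  Jun: +$666.10 → $940.92
  Jul: +$666.10 − $2,846.52 → -$1,239.50
  Aug: +$666.10 → -$573.40
  Sep: +$666.10 − $2,091.00 → -$1,998.30
  Oct: +$666.10 → -$1,332.20
  Nov: +$666.10 → -$666.10
  Dec: +$666.10 → $0.00
Lowest trial balance = -$1,998.30 (Sep)
Initial deposit = cushion − low point = $1,332.20 − (-$1,998.30) = $3,330.50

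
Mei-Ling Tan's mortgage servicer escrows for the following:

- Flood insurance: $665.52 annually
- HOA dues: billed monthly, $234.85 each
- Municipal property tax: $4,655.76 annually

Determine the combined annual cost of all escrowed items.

$8,139.48

Flood insurance: $665.52 per year
HOA dues: $234.85 × 12 = $2,818.20 per year
Municipal property tax: $4,655.76 per year
Total annual escrow = $8,139.48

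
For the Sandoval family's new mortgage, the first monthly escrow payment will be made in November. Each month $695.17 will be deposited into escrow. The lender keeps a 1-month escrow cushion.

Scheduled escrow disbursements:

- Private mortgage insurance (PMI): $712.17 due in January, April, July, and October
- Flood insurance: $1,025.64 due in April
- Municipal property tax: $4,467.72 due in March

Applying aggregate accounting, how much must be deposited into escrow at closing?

$3,441.85

Cushion = 1 × $695.17 = $695.17
Trial balance (start $0, +$695.17 each month, − disbursements):
  Nov: +$695.17 → $695.17
  Dec: +$695.17 → $1,390.34
  Jan: +$695.17 − $712.17 → $1,373.34
  Feb: +$695.17 → $2,068.51
  Mar: +$695.17 − $4,467.72 → -$1,704.04
  Apr: +$695.17 − $1,737.81 → -$2,746.68
  May: +$695.17 → -$2,051.51
  Jun: +$695.17 → -$1,356.34
  Jul: +$695.17 − $712.17 → -$1,373.34
  Aug: +$695.17 → -$678.17
  Sep: +$695.17 → $17.00
  Oct: +$695.17 − $712.17 → $0.00
Lowest trial balance = -$2,746.68 (Apr)
Initial deposit = cushion − low point = $695.17 − (-$2,746.68) = $3,441.85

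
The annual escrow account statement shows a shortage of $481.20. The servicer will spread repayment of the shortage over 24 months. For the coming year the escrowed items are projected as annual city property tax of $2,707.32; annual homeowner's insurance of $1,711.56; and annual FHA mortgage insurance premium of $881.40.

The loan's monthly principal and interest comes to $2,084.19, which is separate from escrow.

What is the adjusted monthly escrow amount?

City property tax: $2,707.32 annually
Homeowner's insurance: $1,711.56 annually
FHA mortgage insurance premium: $881.40 annually
Total annual escrow = $2,707.32 + $1,711.56 + $881.40 = $5,300.28
Per month = $5,300.28 ÷ 12 = $441.69
Monthly shortage recovery: $481.20 / 24 = $20.05
Adjusted monthly = $441.69 + $20.05 = $461.74

$461.74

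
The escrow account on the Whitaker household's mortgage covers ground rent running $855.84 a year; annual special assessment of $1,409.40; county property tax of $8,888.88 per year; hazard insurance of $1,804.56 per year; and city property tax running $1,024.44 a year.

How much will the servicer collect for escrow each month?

$1,165.26

Ground rent: $855.84 per year
Special assessment: $1,409.40 per year
County property tax: $8,888.88 per year
Hazard insurance: $1,804.56 per year
City property tax: $1,024.44 per year
Annual escrow total = $13,983.12
Per month = $13,983.12 / 12 = $1,165.26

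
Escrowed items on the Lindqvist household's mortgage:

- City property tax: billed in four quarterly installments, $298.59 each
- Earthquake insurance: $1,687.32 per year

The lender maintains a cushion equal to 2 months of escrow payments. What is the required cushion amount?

City property tax = $298.59 × 4 = $1,194.36 annually
Earthquake insurance = $1,687.32 annually
Yearly total = $1,194.36 + $1,687.32 = $2,881.68
Monthly escrow = $2,881.68 ÷ 12 = $240.14
Required cushion = 2 × $240.14 = $480.28

$480.28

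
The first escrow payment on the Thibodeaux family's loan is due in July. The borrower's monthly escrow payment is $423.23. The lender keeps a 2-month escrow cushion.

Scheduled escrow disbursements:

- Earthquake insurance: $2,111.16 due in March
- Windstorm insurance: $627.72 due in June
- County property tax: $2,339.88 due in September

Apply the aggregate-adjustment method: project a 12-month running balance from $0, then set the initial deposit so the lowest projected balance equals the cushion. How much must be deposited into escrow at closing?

Cushion = 2 × $423.23 = $846.46
Trial balance (start $0, +$423.23 each month, − disbursements):
  Jul: +$423.23 → $423.23
  Aug: +$423.23 → $846.46
  Sep: +$423.23 − $2,339.88 → -$1,070.19
  Oct: +$423.23 → -$646.96
  Nov: +$423.23 → -$223.73
  Dec: +$423.23 → $199.50
  Jan: +$423.23 → $622.73
  Feb: +$423.23 → $1,045.96
  Mar: +$423.23 − $2,111.16 → -$641.97
  Apr: +$423.23 → -$218.74
  May: +$423.23 → $204.49
  Jun: +$423.23 − $627.72 → $0.00
Lowest trial balance = -$1,070.19 (Sep)
Initial deposit = cushion − low point = $846.46 − (-$1,070.19) = $1,916.65

$1,916.65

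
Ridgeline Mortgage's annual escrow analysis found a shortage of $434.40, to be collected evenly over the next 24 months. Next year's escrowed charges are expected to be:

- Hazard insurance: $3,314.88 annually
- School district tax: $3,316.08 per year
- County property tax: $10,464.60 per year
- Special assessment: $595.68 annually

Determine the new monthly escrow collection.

$1,492.37

Hazard insurance — $3,314.88 annually
School district tax — $3,316.08 annually
County property tax — $10,464.60 annually
Special assessment — $595.68 annually
Total per year = $17,691.24
Base monthly escrow = $17,691.24 / 12 = $1,474.27
Monthly shortage recovery: $434.40 / 24 = $18.10
Adjusted monthly = $1,474.27 + $18.10 = $1,492.37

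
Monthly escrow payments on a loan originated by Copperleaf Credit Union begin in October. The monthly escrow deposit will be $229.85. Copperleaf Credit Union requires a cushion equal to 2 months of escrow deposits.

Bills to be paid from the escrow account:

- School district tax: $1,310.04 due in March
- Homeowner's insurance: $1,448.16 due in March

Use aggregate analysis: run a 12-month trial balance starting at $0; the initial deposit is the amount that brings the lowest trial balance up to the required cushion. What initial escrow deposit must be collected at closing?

Cushion = 2 × $229.85 = $459.70
Trial balance (start $0, +$229.85 each month, − disbursements):
  Oct: +$229.85 → $229.85
  Nov: +$229.85 → $459.70
  Dec: +$229.85 → $689.55
  Jan: +$229.85 → $919.40
  Feb: +$229.85 → $1,149.25
  Mar: +$229.85 − $2,758.20 → -$1,379.10
  Apr: +$229.85 → -$1,149.25
  May: +$229.85 → -$919.40
  Jun: +$229.85 → -$689.55
  Jul: +$229.85 → -$459.70
  Aug: +$229.85 → -$229.85
  Sep: +$229.85 → $0.00
Lowest trial balance = -$1,379.10 (Mar)
Initial deposit = cushion − low point = $459.70 − (-$1,379.10) = $1,838.80

$1,838.80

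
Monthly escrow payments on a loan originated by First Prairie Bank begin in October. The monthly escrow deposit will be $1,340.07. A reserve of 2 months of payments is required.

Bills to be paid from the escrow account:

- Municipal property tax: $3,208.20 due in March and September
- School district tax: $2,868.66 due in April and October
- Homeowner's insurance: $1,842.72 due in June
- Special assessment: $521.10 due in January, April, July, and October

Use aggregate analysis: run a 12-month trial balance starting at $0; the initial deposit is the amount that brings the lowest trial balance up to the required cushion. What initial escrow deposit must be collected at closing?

$4,729.83

Cushion = 2 × $1,340.07 = $2,680.14
Trial balance (start $0, +$1,340.07 each month, − disbursements):
  Oct: +$1,340.07 − $3,389.76 → -$2,049.69
  Nov: +$1,340.07 → -$709.62
  Dec: +$1,340.07 → $630.45
  Jan: +$1,340.07 − $521.10 → $1,449.42
  Feb: +$1,340.07 → $2,789.49
  Mar: +$1,340.07 − $3,208.20 → $921.36
  Apr: +$1,340.07 − $3,389.76 → -$1,128.33
  May: +$1,340.07 → $211.74
  Jun: +$1,340.07 − $1,842.72 → -$290.91
  Jul: +$1,340.07 − $521.10 → $528.06
  Aug: +$1,340.07 → $1,868.13
  Sep: +$1,340.07 − $3,208.20 → $0.00
Lowest trial balance = -$2,049.69 (Oct)
Initial deposit = cushion − low point = $2,680.14 − (-$2,049.69) = $4,729.83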